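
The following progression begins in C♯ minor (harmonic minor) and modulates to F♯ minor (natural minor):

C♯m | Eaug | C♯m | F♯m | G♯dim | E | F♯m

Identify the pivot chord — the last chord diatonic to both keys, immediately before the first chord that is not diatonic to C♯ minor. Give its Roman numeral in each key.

F♯m — iv in C♯ minor, i in F♯ minor

Chords diatonic to C♯ minor: C♯m, D♯dim, Eaug, F♯m, G♯, A, B♯dim.
Reading the progression, the first chord not in that set is G♯dim, so the modulation leaves C♯ minor there.
The chord immediately before G♯dim is F♯m, which is diatonic to both keys: iv in C♯ minor and i in F♯ minor.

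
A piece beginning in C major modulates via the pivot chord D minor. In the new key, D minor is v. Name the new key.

The numeral v denotes a minor triad on scale degree 5. With D on degree 5, the tonic of the new key is G.
Degree 5 carries a minor triad in natural-minor keys, so the destination is G minor.
Check: the diatonic triads of G minor (natural minor) are Gm (i), Adim (ii°), Bb (III), Cm (iv), Dm (v), Eb (VI), F (VII) — D minor is indeed v.

G minor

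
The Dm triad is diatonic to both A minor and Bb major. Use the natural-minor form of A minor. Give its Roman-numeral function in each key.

The scale of A minor (natural minor) is A B C D E F G; D is degree 4, and the triad built there (D-F-A) is minor, so it is iv.
The scale of Bb major is Bb C D Eb F G A; D is degree 3, and the triad built there (D-F-A) is minor, so it is iii.

iv in A minor; iii in Bb major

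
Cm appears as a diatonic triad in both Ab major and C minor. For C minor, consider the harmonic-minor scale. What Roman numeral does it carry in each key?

The scale of Ab major is Ab Bb C Db Eb F G; C is degree 3, and the triad built there (C-Eb-G) is minor, so it is iii.
The scale of C minor (harmonic minor) is C D Eb F G Ab B; C is degree 1, and the triad built there (C-Eb-G) is minor, so it is i.

iii in Ab major; i in C minor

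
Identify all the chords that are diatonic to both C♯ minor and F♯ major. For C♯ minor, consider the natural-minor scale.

G♯m, B

Triads in C♯ minor (natural minor): C♯m (i), D♯dim (ii°), E (III), F♯m (iv), G♯m (v), A (VI), B (VII).
Triads in F♯ major: F♯ (I), G♯m (ii), A♯m (iii), B (IV), C♯ (V), D♯m (vi), E♯dim (vii°).
Shared triads with their functions: G♯m (v in C♯ minor, ii in F♯ major); B (VII in C♯ minor, IV in F♯ major).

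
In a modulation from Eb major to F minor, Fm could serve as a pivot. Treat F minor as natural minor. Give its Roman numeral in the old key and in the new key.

ii in Eb major; i in F minor

The scale of Eb major is Eb F G Ab Bb C D; F is degree 2, and the triad built there (F-Ab-C) is minor, so it is ii.
The scale of F minor (natural minor) is F G Ab Bb C Db Eb; F is degree 1, and the triad built there (F-Ab-C) is minor, so it is i.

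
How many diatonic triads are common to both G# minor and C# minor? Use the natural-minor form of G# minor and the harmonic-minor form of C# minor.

1

Diatonic triads of G# minor (natural minor): G#m (i), A#dim (ii°), B (III), C#m (iv), D#m (v), E (VI), F# (VII).
Diatonic triads of C# minor (harmonic minor): C#m (i), D#dim (ii°), Eaug (III+), F#m (iv), G# (V), A (VI), B#dim (vii°).
Matching root and quality in both lists: C#m.
That gives 1 common triad.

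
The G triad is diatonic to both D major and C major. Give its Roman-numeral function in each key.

The scale of D major is D E F♯ G A B C♯; G is degree 4, and the triad built there (G-B-D) is major, so it is IV.
The scale of C major is C D E F G A B; G is degree 5, and the triad built there (G-B-D) is major, so it is V.

IV in D major; V in C major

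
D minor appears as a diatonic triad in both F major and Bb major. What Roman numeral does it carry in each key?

vi in F major; iii in Bb major

The scale of F major is F G A Bb C D E; D is degree 6, and the triad built there (D-F-A) is minor, so it is vi.
The scale of Bb major is Bb C D Eb F G A; D is degree 3, and the triad built there (D-F-A) is minor, so it is iii.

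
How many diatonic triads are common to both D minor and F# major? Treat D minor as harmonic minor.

0

Diatonic triads of D minor (harmonic minor): Dm (i), Edim (ii°), Faug (III+), Gm (iv), A (V), Bb (VI), C#dim (vii°).
Diatonic triads of F# major: F# (I), G#m (ii), A#m (iii), B (IV), C# (V), D#m (vi), E#dim (vii°).
No triad has the same root and quality in both keys.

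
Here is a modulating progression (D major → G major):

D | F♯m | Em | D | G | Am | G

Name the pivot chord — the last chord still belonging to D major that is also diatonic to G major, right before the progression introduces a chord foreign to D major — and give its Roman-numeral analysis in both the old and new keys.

Chords diatonic to D major: D, Em, F♯m, G, A, Bm, C♯dim.
Reading the progression, the first chord not in that set is Am, so the modulation leaves D major there.
The chord immediately before Am is G, which is diatonic to both keys: IV in D major and I in G major.

G — IV in D major, I in G major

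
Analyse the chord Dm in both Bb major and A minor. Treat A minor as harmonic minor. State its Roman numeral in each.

iii in Bb major; iv in A minor

The scale of Bb major is Bb C D Eb F G A; D is degree 3, and the triad built there (D-F-A) is minor, so it is iii.
The scale of A minor (harmonic minor) is A B C D E F G#; D is degree 4, and the triad built there (D-F-A) is minor, so it is iv.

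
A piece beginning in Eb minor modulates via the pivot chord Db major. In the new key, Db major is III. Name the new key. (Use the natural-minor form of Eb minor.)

The numeral III denotes a major triad on scale degree 3. With Db on degree 3, the tonic of the new key is Bb.
Degree 3 carries a major triad in natural-minor keys, so the destination is Bb minor.
Check: the diatonic triads of Bb minor (natural minor) are Bbm (i), Cdim (ii°), Db (III), Ebm (iv), Fm (v), Gb (VI), Ab (VII) — Db major is indeed III.

Bb minor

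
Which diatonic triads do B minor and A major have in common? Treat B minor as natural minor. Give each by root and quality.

Triads in B minor (natural minor): Bm (i), C#dim (ii°), D (III), Em (iv), F#m (v), G (VI), A (VII).
Triads in A major: A (I), Bm (ii), C#m (iii), D (IV), E (V), F#m (vi), G#dim (vii°).
Shared triads with their functions: Bm (i in B minor, ii in A major); D (III in B minor, IV in A major); F#m (v in B minor, vi in A major); A (VII in B minor, I in A major).

Bm, D, F#m, A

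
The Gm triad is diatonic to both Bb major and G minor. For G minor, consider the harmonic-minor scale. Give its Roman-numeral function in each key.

The scale of Bb major is Bb C D Eb F G A; G is degree 6, and the triad built there (G-Bb-D) is minor, so it is vi.
The scale of G minor (harmonic minor) is G A Bb C D Eb F#; G is degree 1, and the triad built there (G-Bb-D) is minor, so it is i.

vi in Bb major; i in G minor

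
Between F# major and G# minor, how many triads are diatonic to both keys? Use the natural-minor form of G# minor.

4

Diatonic triads of F# major: F# (I), G#m (ii), A#m (iii), B (IV), C# (V), D#m (vi), E#dim (vii°).
Diatonic triads of G# minor (natural minor): G#m (i), A#dim (ii°), B (III), C#m (iv), D#m (v), E (VI), F# (VII).
Matching root and quality in both lists: F#, G#m, B, D#m.
That gives 4 common triads.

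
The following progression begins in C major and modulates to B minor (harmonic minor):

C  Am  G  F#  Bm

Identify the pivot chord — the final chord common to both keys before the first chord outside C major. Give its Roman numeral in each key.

Chords diatonic to C major: C, Dm, Em, F, G, Am, Bdim.
Reading the progression, the first chord not in that set is F#, so the modulation leaves C major there.
The chord immediately before F# is G, which is diatonic to both keys: V in C major and VI in B minor.

G — V in C major, VI in B minor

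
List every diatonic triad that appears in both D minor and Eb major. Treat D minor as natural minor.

Gm, Bb

Triads in D minor (natural minor): Dm (i), Edim (ii°), F (III), Gm (iv), Am (v), Bb (VI), C (VII).
Triads in Eb major: Eb (I), Fm (ii), Gm (iii), Ab (IV), Bb (V), Cm (vi), Ddim (vii°).
Shared triads with their functions: Gm (iv in D minor, iii in Eb major); Bb (VI in D minor, V in Eb major).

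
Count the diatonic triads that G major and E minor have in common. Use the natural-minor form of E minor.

Diatonic triads of G major: G major (I), A minor (ii), B minor (iii), C major (IV), D major (V), E minor (vi), F# diminished (vii°).
Diatonic triads of E minor (natural minor): E minor (i), F# diminished (ii°), G major (III), A minor (iv), B minor (v), C major (VI), D major (VII).
Matching root and quality in both lists: G major, A minor, B minor, C major, D major, E minor, F# diminished.
That gives 7 common triads.

7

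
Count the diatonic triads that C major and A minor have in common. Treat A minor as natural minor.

7

Diatonic triads of C major: C (I), Dm (ii), Em (iii), F (IV), G (V), Am (vi), Bdim (vii°).
Diatonic triads of A minor (natural minor): Am (i), Bdim (ii°), C (III), Dm (iv), Em (v), F (VI), G (VII).
Matching root and quality in both lists: C, Dm, Em, F, G, Am, Bdim.
That gives 7 common triads.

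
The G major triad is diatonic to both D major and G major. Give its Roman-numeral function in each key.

IV in D major; I in G major

The scale of D major is D E F# G A B C#; G is degree 4, and the triad built there (G-B-D) is major, so it is IV.
The scale of G major is G A B C D E F#; G is degree 1, and the triad built there (G-B-D) is major, so it is I.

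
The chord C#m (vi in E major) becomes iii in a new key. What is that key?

A major

The numeral iii denotes a minor triad on scale degree 3. With C# on degree 3, the tonic of the new key is A.
Degree 3 carries a minor triad in major keys, so the destination is A major.
Check: the diatonic triads of A major are A (I), Bm (ii), C#m (iii), D (IV), E (V), F#m (vi), G#dim (vii°) — C#m is indeed iii.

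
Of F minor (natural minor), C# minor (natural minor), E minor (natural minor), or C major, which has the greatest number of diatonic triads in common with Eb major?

Triads of Eb major: Eb (I), Fm (ii), Gm (iii), Ab (IV), Bb (V), Cm (vi), Ddim (vii°).
F minor (natural minor) shares 4: Eb, Fm, Ab, Cm.
C# minor (natural minor) shares 0: none.
E minor (natural minor) shares 0: none.
C major shares 0: none.
The most common triads (4) are shared with F minor.

F minor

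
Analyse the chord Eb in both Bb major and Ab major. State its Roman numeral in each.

The scale of Bb major is Bb C D Eb F G A; Eb is degree 4, and the triad built there (Eb-G-Bb) is major, so it is IV.
The scale of Ab major is Ab Bb C Db Eb F G; Eb is degree 5, and the triad built there (Eb-G-Bb) is major, so it is V.

IV in Bb major; V in Ab major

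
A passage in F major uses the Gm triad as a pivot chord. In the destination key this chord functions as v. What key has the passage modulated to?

C minor

The numeral v denotes a minor triad on scale degree 5. With G on degree 5, the tonic of the new key is C.
Degree 5 carries a minor triad in natural-minor keys, so the destination is C minor.
Check: the diatonic triads of C minor (natural minor) are Cm (i), Ddim (ii°), Eb (III), Fm (iv), Gm (v), Ab (VI), Bb (VII) — Gm is indeed v.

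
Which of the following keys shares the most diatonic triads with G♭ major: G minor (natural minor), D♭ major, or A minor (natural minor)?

D♭ major

Triads of G♭ major: G♭ major (I), A♭ minor (ii), B♭ minor (iii), C♭ major (IV), D♭ major (V), E♭ minor (vi), F diminished (vii°).
G minor (natural minor) shares 0: none.
D♭ major shares 4: G♭, B♭m, D♭, E♭m.
A minor (natural minor) shares 0: none.
The most common triads (4) are shared with D♭ major.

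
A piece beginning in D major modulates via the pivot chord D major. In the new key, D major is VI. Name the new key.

F# minor

The numeral VI denotes a major triad on scale degree 6. With D on degree 6, the tonic of the new key is F#.
Degree 6 carries a major triad in minor keys, so the destination is F# minor.
Check: the diatonic triads of F# minor (natural minor) are F#m (i), G#dim (ii°), A (III), Bm (iv), C#m (v), D (VI), E (VII) — D major is indeed VI.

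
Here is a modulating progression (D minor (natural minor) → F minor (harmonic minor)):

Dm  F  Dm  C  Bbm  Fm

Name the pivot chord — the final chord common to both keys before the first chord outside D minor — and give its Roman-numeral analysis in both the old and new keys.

C — VII in D minor, V in F minor

Chords diatonic to D minor: Dm, Edim, F, Gm, Am, Bb, C.
Reading the progression, the first chord not in that set is Bbm, so the modulation leaves D minor there.
The chord immediately before Bbm is C, which is diatonic to both keys: VII in D minor and V in F minor.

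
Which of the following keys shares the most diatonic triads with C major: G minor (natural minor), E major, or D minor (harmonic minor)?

Triads of C major: C major (I), D minor (ii), E minor (iii), F major (IV), G major (V), A minor (vi), B diminished (vii°).
G minor (natural minor) shares 2: Dm, F.
E major shares 0: none.
D minor (harmonic minor) shares 1: Dm.
The most common triads (2) are shared with G minor.

G minor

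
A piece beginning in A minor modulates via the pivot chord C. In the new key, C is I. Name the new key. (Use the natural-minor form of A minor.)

The numeral I denotes a major triad on scale degree 1. With C on degree 1, the tonic of the new key is C.
Degree 1 carries a major triad in major keys, so the destination is C major.
Check: the diatonic triads of C major are C (I), Dm (ii), Em (iii), F (IV), G (V), Am (vi), Bdim (vii°) — C is indeed I.

C major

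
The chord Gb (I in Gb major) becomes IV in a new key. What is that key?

Db major

The numeral IV denotes a major triad on scale degree 4. With Gb on degree 4, the tonic of the new key is Db.
Degree 4 carries a major triad in major keys, so the destination is Db major.
Check: the diatonic triads of Db major are Db (I), Ebm (ii), Fm (iii), Gb (IV), Ab (V), Bbm (vi), Cdim (vii°) — Gb is indeed IV.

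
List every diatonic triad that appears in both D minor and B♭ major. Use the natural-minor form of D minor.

Dm, F, Gm, B♭

Triads in D minor (natural minor): Dm (i), Edim (ii°), F (III), Gm (iv), Am (v), B♭ (VI), C (VII).
Triads in B♭ major: B♭ (I), Cm (ii), Dm (iii), E♭ (IV), F (V), Gm (vi), Adim (vii°).
Shared triads with their functions: Dm (i in D minor, iii in B♭ major); F (III in D minor, V in B♭ major); Gm (iv in D minor, vi in B♭ major); B♭ (VI in D minor, I in B♭ major).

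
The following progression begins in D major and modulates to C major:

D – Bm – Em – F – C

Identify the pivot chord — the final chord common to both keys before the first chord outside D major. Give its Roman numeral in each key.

Chords diatonic to D major: D, Em, F#m, G, A, Bm, C#dim.
Reading the progression, the first chord not in that set is F, so the modulation leaves D major there.
The chord immediately before F is Em, which is diatonic to both keys: ii in D major and iii in C major.

Em — ii in D major, iii in C major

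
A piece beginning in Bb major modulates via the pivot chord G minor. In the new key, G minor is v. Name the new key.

C minor

The numeral v denotes a minor triad on scale degree 5. With G on degree 5, the tonic of the new key is C.
Degree 5 carries a minor triad in natural-minor keys, so the destination is C minor.
Check: the diatonic triads of C minor (natural minor) are Cm (i), Ddim (ii°), Eb (III), Fm (iv), Gm (v), Ab (VI), Bb (VII) — G minor is indeed v.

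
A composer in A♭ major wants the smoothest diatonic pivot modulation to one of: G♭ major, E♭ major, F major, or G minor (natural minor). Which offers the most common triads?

Triads of A♭ major: A♭ (I), B♭m (ii), Cm (iii), D♭ (IV), E♭ (V), Fm (vi), Gdim (vii°).
G♭ major shares 2: B♭m, D♭.
E♭ major shares 4: A♭, Cm, E♭, Fm.
F major shares 0: none.
G minor (natural minor) shares 2: Cm, E♭.
The most common triads (4) are shared with E♭ major.

E♭ major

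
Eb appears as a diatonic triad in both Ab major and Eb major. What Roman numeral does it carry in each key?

The scale of Ab major is Ab Bb C Db Eb F G; Eb is degree 5, and the triad built there (Eb-G-Bb) is major, so it is V.
The scale of Eb major is Eb F G Ab Bb C D; Eb is degree 1, and the triad built there (Eb-G-Bb) is major, so it is I.

V in Ab major; I in Eb major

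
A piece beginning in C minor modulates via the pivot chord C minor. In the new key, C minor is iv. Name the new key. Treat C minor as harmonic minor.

G minor

The numeral iv denotes a minor triad on scale degree 4. With C on degree 4, the tonic of the new key is G.
Degree 4 carries a minor triad in minor keys, so the destination is G minor.
Check: the diatonic triads of G minor (natural minor) are Gm (i), Adim (ii°), Bb (III), Cm (iv), Dm (v), Eb (VI), F (VII) — C minor is indeed iv.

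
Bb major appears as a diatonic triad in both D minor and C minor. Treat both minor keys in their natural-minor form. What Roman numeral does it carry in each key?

The scale of D minor (natural minor) is D E F G A Bb C; Bb is degree 6, and the triad built there (Bb-D-F) is major, so it is VI.
The scale of C minor (natural minor) is C D Eb F G Ab Bb; Bb is degree 7, and the triad built there (Bb-D-F) is major, so it is VII.

VI in D minor; VII in C minor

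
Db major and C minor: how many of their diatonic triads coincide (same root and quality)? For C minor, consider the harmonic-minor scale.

2

Diatonic triads of Db major: Db (I), Ebm (ii), Fm (iii), Gb (IV), Ab (V), Bbm (vi), Cdim (vii°).
Diatonic triads of C minor (harmonic minor): Cm (i), Ddim (ii°), Ebaug (III+), Fm (iv), G (V), Ab (VI), Bdim (vii°).
Matching root and quality in both lists: Fm, Ab.
That gives 2 common triads.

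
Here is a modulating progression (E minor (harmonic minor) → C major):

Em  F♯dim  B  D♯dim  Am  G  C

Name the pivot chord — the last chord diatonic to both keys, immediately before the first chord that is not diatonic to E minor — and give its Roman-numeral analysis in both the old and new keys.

Chords diatonic to E minor: Em, F♯dim, Gaug, Am, B, C, D♯dim.
Reading the progression, the first chord not in that set is G, so the modulation leaves E minor there.
The chord immediately before G is Am, which is diatonic to both keys: iv in E minor and vi in C major.

Am — iv in E minor, vi in C major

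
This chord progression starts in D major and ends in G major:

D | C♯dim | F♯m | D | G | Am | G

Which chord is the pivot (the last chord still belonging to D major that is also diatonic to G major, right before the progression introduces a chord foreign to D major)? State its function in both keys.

G — IV in D major, I in G major

Chords diatonic to D major: D, Em, F♯m, G, A, Bm, C♯dim.
Reading the progression, the first chord not in that set is Am, so the modulation leaves D major there.
The chord immediately before Am is G, which is diatonic to both keys: IV in D major and I in G major.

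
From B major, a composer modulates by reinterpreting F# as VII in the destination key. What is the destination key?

The numeral VII denotes a major triad on scale degree 7. With F# on degree 7, the tonic of the new key is G#.
Degree 7 carries a major triad in natural-minor keys, so the destination is G# minor.
Check: the diatonic triads of G# minor (natural minor) are G#m (i), A#dim (ii°), B (III), C#m (iv), D#m (v), E (VI), F# (VII) — F# is indeed VII.

G# minor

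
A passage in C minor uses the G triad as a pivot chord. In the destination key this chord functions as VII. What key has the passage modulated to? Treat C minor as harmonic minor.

A minor

The numeral VII denotes a major triad on scale degree 7. With G on degree 7, the tonic of the new key is A.
Degree 7 carries a major triad in natural-minor keys, so the destination is A minor.
Check: the diatonic triads of A minor (natural minor) are Am (i), Bdim (ii°), C (III), Dm (iv), Em (v), F (VI), G (VII) — G is indeed VII.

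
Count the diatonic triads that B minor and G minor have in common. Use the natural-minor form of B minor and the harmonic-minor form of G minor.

1

Diatonic triads of B minor (natural minor): B minor (i), C# diminished (ii°), D major (III), E minor (iv), F# minor (v), G major (VI), A major (VII).
Diatonic triads of G minor (harmonic minor): G minor (i), A diminished (ii°), Bb augmented (III+), C minor (iv), D major (V), Eb major (VI), F# diminished (vii°).
Matching root and quality in both lists: D major.
That gives 1 common triad.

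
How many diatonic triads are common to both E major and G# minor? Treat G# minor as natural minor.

Diatonic triads of E major: E (I), F#m (ii), G#m (iii), A (IV), B (V), C#m (vi), D#dim (vii°).
Diatonic triads of G# minor (natural minor): G#m (i), A#dim (ii°), B (III), C#m (iv), D#m (v), E (VI), F# (VII).
Matching root and quality in both lists: E, G#m, B, C#m.
That gives 4 common triads.

4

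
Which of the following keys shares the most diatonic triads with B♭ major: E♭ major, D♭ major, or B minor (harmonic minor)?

E♭ major

Triads of B♭ major: B♭ (I), Cm (ii), Dm (iii), E♭ (IV), F (V), Gm (vi), Adim (vii°).
E♭ major shares 4: B♭, Cm, E♭, Gm.
D♭ major shares 0: none.
B minor (harmonic minor) shares 0: none.
The most common triads (4) are shared with E♭ major.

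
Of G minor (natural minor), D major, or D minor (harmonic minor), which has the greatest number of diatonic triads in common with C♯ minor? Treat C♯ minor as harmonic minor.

D major

Triads of C♯ minor (harmonic minor): C♯ minor (i), D♯ diminished (ii°), E augmented (III+), F♯ minor (iv), G♯ major (V), A major (VI), B♯ diminished (vii°).
G minor (natural minor) shares 0: none.
D major shares 2: F♯m, A.
D minor (harmonic minor) shares 1: A.
The most common triads (2) are shared with D major.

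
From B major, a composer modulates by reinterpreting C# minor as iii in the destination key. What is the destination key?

A major

The numeral iii denotes a minor triad on scale degree 3. With C# on degree 3, the tonic of the new key is A.
Degree 3 carries a minor triad in major keys, so the destination is A major.
Check: the diatonic triads of A major are A (I), Bm (ii), C#m (iii), D (IV), E (V), F#m (vi), G#dim (vii°) — C# minor is indeed iii.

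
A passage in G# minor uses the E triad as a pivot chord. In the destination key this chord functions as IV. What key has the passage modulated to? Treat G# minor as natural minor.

The numeral IV denotes a major triad on scale degree 4. With E on degree 4, the tonic of the new key is B.
Degree 4 carries a major triad in major keys, so the destination is B major.
Check: the diatonic triads of B major are B (I), C#m (ii), D#m (iii), E (IV), F# (V), G#m (vi), A#dim (vii°) — E is indeed IV.

B major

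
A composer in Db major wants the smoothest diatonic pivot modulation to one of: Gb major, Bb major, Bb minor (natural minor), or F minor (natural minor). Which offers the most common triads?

Triads of Db major: Db major (I), Eb minor (ii), F minor (iii), Gb major (IV), Ab major (V), Bb minor (vi), C diminished (vii°).
Gb major shares 4: Db, Ebm, Gb, Bbm.
Bb major shares 0: none.
Bb minor (natural minor) shares 7: Db, Ebm, Fm, Gb, Ab, Bbm, Cdim.
F minor (natural minor) shares 4: Db, Fm, Ab, Bbm.
The most common triads (7) are shared with Bb minor.

Bb minor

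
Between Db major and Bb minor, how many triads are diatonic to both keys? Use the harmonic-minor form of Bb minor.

4

Diatonic triads of Db major: Db major (I), Eb minor (ii), F minor (iii), Gb major (IV), Ab major (V), Bb minor (vi), C diminished (vii°).
Diatonic triads of Bb minor (harmonic minor): Bb minor (i), C diminished (ii°), Db augmented (III+), Eb minor (iv), F major (V), Gb major (VI), A diminished (vii°).
Matching root and quality in both lists: Eb minor, Gb major, Bb minor, C diminished.
That gives 4 common triads.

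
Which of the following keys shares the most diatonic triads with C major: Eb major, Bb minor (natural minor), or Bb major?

Bb major

Triads of C major: C (I), Dm (ii), Em (iii), F (IV), G (V), Am (vi), Bdim (vii°).
Eb major shares 0: none.
Bb minor (natural minor) shares 0: none.
Bb major shares 2: Dm, F.
The most common triads (2) are shared with Bb major.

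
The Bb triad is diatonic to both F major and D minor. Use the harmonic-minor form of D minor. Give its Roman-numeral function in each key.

The scale of F major is F G A Bb C D E; Bb is degree 4, and the triad built there (Bb-D-F) is major, so it is IV.
The scale of D minor (harmonic minor) is D E F G A Bb C#; Bb is degree 6, and the triad built there (Bb-D-F) is major, so it is VI.

IV in F major; VI in D minor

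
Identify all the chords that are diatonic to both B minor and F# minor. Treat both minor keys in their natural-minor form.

Bm, D, F#m, A

Triads in B minor (natural minor): Bm (i), C#dim (ii°), D (III), Em (iv), F#m (v), G (VI), A (VII).
Triads in F# minor (natural minor): F#m (i), G#dim (ii°), A (III), Bm (iv), C#m (v), D (VI), E (VII).
Shared triads with their functions: Bm (i in B minor, iv in F# minor); D (III in B minor, VI in F# minor); F#m (v in B minor, i in F# minor); A (VII in B minor, III in F# minor).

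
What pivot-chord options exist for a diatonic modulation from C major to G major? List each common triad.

Triads in C major: C (I), Dm (ii), Em (iii), F (IV), G (V), Am (vi), Bdim (vii°).
Triads in G major: G (I), Am (ii), Bm (iii), C (IV), D (V), Em (vi), F#dim (vii°).
Shared triads with their functions: C (I in C major, IV in G major); Em (iii in C major, vi in G major); G (V in C major, I in G major); Am (vi in C major, ii in G major).

C, Em, G, Am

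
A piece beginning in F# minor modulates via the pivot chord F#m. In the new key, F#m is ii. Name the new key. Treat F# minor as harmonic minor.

The numeral ii denotes a minor triad on scale degree 2. With F# on degree 2, the tonic of the new key is E.
Degree 2 carries a minor triad in major keys, so the destination is E major.
Check: the diatonic triads of E major are E (I), F#m (ii), G#m (iii), A (IV), B (V), C#m (vi), D#dim (vii°) — F#m is indeed ii.

E major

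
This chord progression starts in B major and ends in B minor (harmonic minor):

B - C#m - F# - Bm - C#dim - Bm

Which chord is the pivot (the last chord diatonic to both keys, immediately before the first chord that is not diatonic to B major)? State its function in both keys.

F# — V in B major, V in B minor

Chords diatonic to B major: B, C#m, D#m, E, F#, G#m, A#dim.
Reading the progression, the first chord not in that set is Bm, so the modulation leaves B major there.
The chord immediately before Bm is F#, which is diatonic to both keys: V in B major and V in B minor.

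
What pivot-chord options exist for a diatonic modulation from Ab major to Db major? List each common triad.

Triads in Ab major: Ab major (I), Bb minor (ii), C minor (iii), Db major (IV), Eb major (V), F minor (vi), G diminished (vii°).
Triads in Db major: Db major (I), Eb minor (ii), F minor (iii), Gb major (IV), Ab major (V), Bb minor (vi), C diminished (vii°).
Shared triads with their functions: Ab major (I in Ab major, V in Db major); Bb minor (ii in Ab major, vi in Db major); Db major (IV in Ab major, I in Db major); F minor (vi in Ab major, iii in Db major).

Ab, Bbm, Db, Fm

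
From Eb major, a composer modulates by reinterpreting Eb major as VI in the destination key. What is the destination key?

The numeral VI denotes a major triad on scale degree 6. With Eb on degree 6, the tonic of the new key is G.
Degree 6 carries a major triad in minor keys, so the destination is G minor.
Check: the diatonic triads of G minor (natural minor) are Gm (i), Adim (ii°), Bb (III), Cm (iv), Dm (v), Eb (VI), F (VII) — Eb major is indeed VI.

G minor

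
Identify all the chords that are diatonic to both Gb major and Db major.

Triads in Gb major: Gb (I), Abm (ii), Bbm (iii), Cb (IV), Db (V), Ebm (vi), Fdim (vii°).
Triads in Db major: Db (I), Ebm (ii), Fm (iii), Gb (IV), Ab (V), Bbm (vi), Cdim (vii°).
Shared triads with their functions: Gb (I in Gb major, IV in Db major); Bbm (iii in Gb major, vi in Db major); Db (V in Gb major, I in Db major); Ebm (vi in Gb major, ii in Db major).

Gb, Bbm, Db, Ebm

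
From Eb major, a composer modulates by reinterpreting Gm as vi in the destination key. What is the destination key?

Bb major

The numeral vi denotes a minor triad on scale degree 6. With G on degree 6, the tonic of the new key is Bb.
Degree 6 carries a minor triad in major keys, so the destination is Bb major.
Check: the diatonic triads of Bb major are Bb (I), Cm (ii), Dm (iii), Eb (IV), F (V), Gm (vi), Adim (vii°) — Gm is indeed vi.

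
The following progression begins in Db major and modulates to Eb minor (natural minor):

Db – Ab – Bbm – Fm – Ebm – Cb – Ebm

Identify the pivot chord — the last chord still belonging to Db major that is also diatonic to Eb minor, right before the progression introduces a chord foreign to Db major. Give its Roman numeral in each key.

Chords diatonic to Db major: Db, Ebm, Fm, Gb, Ab, Bbm, Cdim.
Reading the progression, the first chord not in that set is Cb, so the modulation leaves Db major there.
The chord immediately before Cb is Ebm, which is diatonic to both keys: ii in Db major and i in Eb minor.

Ebm — ii in Db major, i in Eb minor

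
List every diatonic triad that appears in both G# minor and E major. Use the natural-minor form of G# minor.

Triads in G# minor (natural minor): G# minor (i), A# diminished (ii°), B major (III), C# minor (iv), D# minor (v), E major (VI), F# major (VII).
Triads in E major: E major (I), F# minor (ii), G# minor (iii), A major (IV), B major (V), C# minor (vi), D# diminished (vii°).
Shared triads with their functions: G# minor (i in G# minor, iii in E major); B major (III in G# minor, V in E major); C# minor (iv in G# minor, vi in E major); E major (VI in G# minor, I in E major).

G#m, B, C#m, E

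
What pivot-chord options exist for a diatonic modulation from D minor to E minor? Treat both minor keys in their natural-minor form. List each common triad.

Am, C

Triads in D minor (natural minor): Dm (i), Edim (ii°), F (III), Gm (iv), Am (v), B♭ (VI), C (VII).
Triads in E minor (natural minor): Em (i), F♯dim (ii°), G (III), Am (iv), Bm (v), C (VI), D (VII).
Shared triads with their functions: Am (v in D minor, iv in E minor); C (VII in D minor, VI in E minor).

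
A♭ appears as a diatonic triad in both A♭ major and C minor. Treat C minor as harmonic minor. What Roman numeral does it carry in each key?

The scale of A♭ major is A♭ B♭ C D♭ E♭ F G; A♭ is degree 1, and the triad built there (A♭-C-E♭) is major, so it is I.
The scale of C minor (harmonic minor) is C D E♭ F G A♭ B; A♭ is degree 6, and the triad built there (A♭-C-E♭) is major, so it is VI.

I in A♭ major; VI in C minor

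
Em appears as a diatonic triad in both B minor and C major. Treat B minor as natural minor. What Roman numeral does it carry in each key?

iv in B minor; iii in C major

The scale of B minor (natural minor) is B C# D E F# G A; E is degree 4, and the triad built there (E-G-B) is minor, so it is iv.
The scale of C major is C D E F G A B; E is degree 3, and the triad built there (E-G-B) is minor, so it is iii.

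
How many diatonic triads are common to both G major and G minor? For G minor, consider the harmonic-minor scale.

2

Diatonic triads of G major: G major (I), A minor (ii), B minor (iii), C major (IV), D major (V), E minor (vi), F# diminished (vii°).
Diatonic triads of G minor (harmonic minor): G minor (i), A diminished (ii°), Bb augmented (III+), C minor (iv), D major (V), Eb major (VI), F# diminished (vii°).
Matching root and quality in both lists: D major, F# diminished.
That gives 2 common triads.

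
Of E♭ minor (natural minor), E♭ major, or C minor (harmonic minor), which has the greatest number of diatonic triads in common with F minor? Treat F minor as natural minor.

Triads of F minor (natural minor): F minor (i), G diminished (ii°), A♭ major (III), B♭ minor (iv), C minor (v), D♭ major (VI), E♭ major (VII).
E♭ minor (natural minor) shares 2: B♭m, D♭.
E♭ major shares 4: Fm, A♭, Cm, E♭.
C minor (harmonic minor) shares 3: Fm, A♭, Cm.
The most common triads (4) are shared with E♭ major.

E♭ major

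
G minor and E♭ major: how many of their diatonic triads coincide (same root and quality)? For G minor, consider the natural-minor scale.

Diatonic triads of G minor (natural minor): G minor (i), A diminished (ii°), B♭ major (III), C minor (iv), D minor (v), E♭ major (VI), F major (VII).
Diatonic triads of E♭ major: E♭ major (I), F minor (ii), G minor (iii), A♭ major (IV), B♭ major (V), C minor (vi), D diminished (vii°).
Matching root and quality in both lists: G minor, B♭ major, C minor, E♭ major.
That gives 4 common triads.

4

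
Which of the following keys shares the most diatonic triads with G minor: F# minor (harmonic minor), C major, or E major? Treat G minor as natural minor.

C major

Triads of G minor (natural minor): G minor (i), A diminished (ii°), Bb major (III), C minor (iv), D minor (v), Eb major (VI), F major (VII).
F# minor (harmonic minor) shares 0: none.
C major shares 2: Dm, F.
E major shares 0: none.
The most common triads (2) are shared with C major.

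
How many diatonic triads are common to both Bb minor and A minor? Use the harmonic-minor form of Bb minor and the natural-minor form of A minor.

Diatonic triads of Bb minor (harmonic minor): Bbm (i), Cdim (ii°), Dbaug (III+), Ebm (iv), F (V), Gb (VI), Adim (vii°).
Diatonic triads of A minor (natural minor): Am (i), Bdim (ii°), C (III), Dm (iv), Em (v), F (VI), G (VII).
Matching root and quality in both lists: F.
That gives 1 common triad.

1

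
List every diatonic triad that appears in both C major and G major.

Triads in C major: C (I), Dm (ii), Em (iii), F (IV), G (V), Am (vi), Bdim (vii°).
Triads in G major: G (I), Am (ii), Bm (iii), C (IV), D (V), Em (vi), F#dim (vii°).
Shared triads with their functions: C (I in C major, IV in G major); Em (iii in C major, vi in G major); G (V in C major, I in G major); Am (vi in C major, ii in G major).

C, Em, G, Am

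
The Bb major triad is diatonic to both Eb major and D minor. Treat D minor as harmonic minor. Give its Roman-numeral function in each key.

V in Eb major; VI in D minor

The scale of Eb major is Eb F G Ab Bb C D; Bb is degree 5, and the triad built there (Bb-D-F) is major, so it is V.
The scale of D minor (harmonic minor) is D E F G A Bb C#; Bb is degree 6, and the triad built there (Bb-D-F) is major, so it is VI.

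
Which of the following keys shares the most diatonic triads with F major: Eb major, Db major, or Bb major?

Triads of F major: F major (I), G minor (ii), A minor (iii), Bb major (IV), C major (V), D minor (vi), E diminished (vii°).
Eb major shares 2: Gm, Bb.
Db major shares 0: none.
Bb major shares 4: F, Gm, Bb, Dm.
The most common triads (4) are shared with Bb major.

Bb major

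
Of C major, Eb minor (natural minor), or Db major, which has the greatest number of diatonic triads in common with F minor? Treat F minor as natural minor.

Triads of F minor (natural minor): Fm (i), Gdim (ii°), Ab (III), Bbm (iv), Cm (v), Db (VI), Eb (VII).
C major shares 0: none.
Eb minor (natural minor) shares 2: Bbm, Db.
Db major shares 4: Fm, Ab, Bbm, Db.
The most common triads (4) are shared with Db major.

Db major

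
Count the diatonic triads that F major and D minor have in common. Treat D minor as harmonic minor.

Diatonic triads of F major: F (I), Gm (ii), Am (iii), Bb (IV), C (V), Dm (vi), Edim (vii°).
Diatonic triads of D minor (harmonic minor): Dm (i), Edim (ii°), Faug (III+), Gm (iv), A (V), Bb (VI), C#dim (vii°).
Matching root and quality in both lists: Gm, Bb, Dm, Edim.
That gives 4 common triads.

4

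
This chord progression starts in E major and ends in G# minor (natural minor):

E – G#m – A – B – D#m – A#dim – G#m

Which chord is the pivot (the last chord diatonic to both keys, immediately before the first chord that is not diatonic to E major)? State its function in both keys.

B — V in E major, III in G# minor

Chords diatonic to E major: E, F#m, G#m, A, B, C#m, D#dim.
Reading the progression, the first chord not in that set is D#m, so the modulation leaves E major there.
The chord immediately before D#m is B, which is diatonic to both keys: V in E major and III in G# minor.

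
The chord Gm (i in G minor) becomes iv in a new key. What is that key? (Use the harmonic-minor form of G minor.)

The numeral iv denotes a minor triad on scale degree 4. With G on degree 4, the tonic of the new key is D.
Degree 4 carries a minor triad in minor keys, so the destination is D minor.
Check: the diatonic triads of D minor (natural minor) are Dm (i), Edim (ii°), F (III), Gm (iv), Am (v), Bb (VI), C (VII) — Gm is indeed iv.

D minor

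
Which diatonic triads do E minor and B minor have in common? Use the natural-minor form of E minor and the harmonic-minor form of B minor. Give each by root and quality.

Em, G, Bm

Triads in E minor (natural minor): E minor (i), F# diminished (ii°), G major (III), A minor (iv), B minor (v), C major (VI), D major (VII).
Triads in B minor (harmonic minor): B minor (i), C# diminished (ii°), D augmented (III+), E minor (iv), F# major (V), G major (VI), A# diminished (vii°).
Shared triads with their functions: E minor (i in E minor, iv in B minor); G major (III in E minor, VI in B minor); B minor (v in E minor, i in B minor).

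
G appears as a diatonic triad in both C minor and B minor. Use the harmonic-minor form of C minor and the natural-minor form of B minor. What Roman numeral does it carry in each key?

V in C minor; VI in B minor

The scale of C minor (harmonic minor) is C D Eb F G Ab B; G is degree 5, and the triad built there (G-B-D) is major, so it is V.
The scale of B minor (natural minor) is B C# D E F# G A; G is degree 6, and the triad built there (G-B-D) is major, so it is VI.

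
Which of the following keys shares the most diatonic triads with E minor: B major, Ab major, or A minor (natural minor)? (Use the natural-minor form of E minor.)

Triads of E minor (natural minor): E minor (i), F# diminished (ii°), G major (III), A minor (iv), B minor (v), C major (VI), D major (VII).
B major shares 0: none.
Ab major shares 0: none.
A minor (natural minor) shares 4: Em, G, Am, C.
The most common triads (4) are shared with A minor.

A minor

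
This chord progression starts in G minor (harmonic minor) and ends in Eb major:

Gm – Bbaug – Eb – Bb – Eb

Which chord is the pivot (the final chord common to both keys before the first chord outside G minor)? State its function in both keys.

Chords diatonic to G minor: Gm, Adim, Bbaug, Cm, D, Eb, F#dim.
Reading the progression, the first chord not in that set is Bb, so the modulation leaves G minor there.
The chord immediately before Bb is Eb, which is diatonic to both keys: VI in G minor and I in Eb major.

Eb — VI in G minor, I in Eb major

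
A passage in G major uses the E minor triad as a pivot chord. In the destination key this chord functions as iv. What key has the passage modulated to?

The numeral iv denotes a minor triad on scale degree 4. With E on degree 4, the tonic of the new key is B.
Degree 4 carries a minor triad in minor keys, so the destination is B minor.
Check: the diatonic triads of B minor (natural minor) are Bm (i), C#dim (ii°), D (III), Em (iv), F#m (v), G (VI), A (VII) — E minor is indeed iv.

B minor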